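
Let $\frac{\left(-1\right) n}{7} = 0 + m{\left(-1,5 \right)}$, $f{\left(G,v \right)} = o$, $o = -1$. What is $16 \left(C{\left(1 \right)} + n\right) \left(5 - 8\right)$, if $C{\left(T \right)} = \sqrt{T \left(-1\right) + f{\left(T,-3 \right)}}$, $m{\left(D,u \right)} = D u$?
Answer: $-1680 - 48 i \sqrt{2} \approx -1680.0 - 67.882 i$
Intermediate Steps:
$f{\left(G,v \right)} = -1$
$n = 35$ ($n = - 7 \left(0 - 5\right) = \left(-7\right) \left(-5\right) = 35$)
$C{\left(T \right)} = \sqrt{-1 - T}$ ($C{\left(T \right)} = \sqrt{T \left(-1\right) - 1} = \sqrt{- T - 1} = \sqrt{-1 - T}$)
$16 \left(C{\left(1 \right)} + n\right) \left(5 - 8\right) = 16 \left(\sqrt{-1 - 1} + 35\right) \left(5 - 8\right) = 16 \left(\sqrt{-1 - 1} + 35\right) \left(-3\right) = 16 \left(\sqrt{-2} + 35\right) \left(-3\right) = 16 \left(i \sqrt{2} + 35\right) \left(-3\right) = 16 \left(35 + i \sqrt{2}\right) \left(-3\right) = 16 \left(-105 - 3 i \sqrt{2}\right) = -1680 - 48 i \sqrt{2}$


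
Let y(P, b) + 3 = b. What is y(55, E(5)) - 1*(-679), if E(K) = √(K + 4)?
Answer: 679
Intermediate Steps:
E(K) = √(4 + K)
y(P, b) = -3 + b
y(55, E(5)) - 1*(-679) = (-3 + √(4 + 5)) - 1*(-679) = (-3 + √9) + 679 = (-3 + 3) + 679 = 0 + 679 = 679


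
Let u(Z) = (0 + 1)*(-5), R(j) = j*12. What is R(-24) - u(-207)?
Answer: -283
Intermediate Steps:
R(j) = 12*j
u(Z) = -5 (u(Z) = 1*(-5) = -5)
R(-24) - u(-207) = 12*(-24) - 1*(-5) = -288 + 5 = -283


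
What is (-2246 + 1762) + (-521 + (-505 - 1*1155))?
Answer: -2665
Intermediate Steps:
(-2246 + 1762) + (-521 + (-505 - 1*1155)) = -484 + (-521 + (-505 - 1155)) = -484 + (-521 - 1660) = -484 - 2181 = -2665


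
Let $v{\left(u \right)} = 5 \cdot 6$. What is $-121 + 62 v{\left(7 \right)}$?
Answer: $1739$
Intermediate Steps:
$v{\left(u \right)} = 30$
$-121 + 62 v{\left(7 \right)} = -121 + 62 \cdot 30 = -121 + 1860 = 1739$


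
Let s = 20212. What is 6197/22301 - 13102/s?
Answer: -83466969/225373906 ≈ -0.37035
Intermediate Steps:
6197/22301 - 13102/s = 6197/22301 - 13102/20212 = 6197*(1/22301) - 13102*1/20212 = 6197/22301 - 6551/10106 = -83466969/225373906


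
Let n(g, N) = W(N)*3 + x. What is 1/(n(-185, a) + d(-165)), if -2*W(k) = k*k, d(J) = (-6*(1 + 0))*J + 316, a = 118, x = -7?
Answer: -1/19587 ≈ -5.1054e-5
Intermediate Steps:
d(J) = 316 - 6*J (d(J) = (-6*1)*J + 316 = -6*J + 316 = 316 - 6*J)
W(k) = -k²/2 (W(k) = -k*k/2 = -k²/2)
n(g, N) = -7 - 3*N²/2 (n(g, N) = -N²/2*3 - 7 = -3*N²/2 - 7 = -7 - 3*N²/2)
1/(n(-185, a) + d(-165)) = 1/((-7 - 3/2*118²) + (316 - 6*(-165))) = 1/((-7 - 3/2*13924) + (316 + 990)) = 1/((-7 - 20886) + 1306) = 1/(-20893 + 1306) = 1/(-19587) = -1/19587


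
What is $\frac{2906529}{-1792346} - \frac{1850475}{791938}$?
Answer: $- \frac{1404620556888}{354856726637} \approx -3.9583$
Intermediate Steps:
$\frac{2906529}{-1792346} - \frac{1850475}{791938} = 2906529 \left(- \frac{1}{1792346}\right) - \frac{1850475}{791938} = - \frac{2906529}{1792346} - \frac{1850475}{791938} = - \frac{1404620556888}{354856726637}$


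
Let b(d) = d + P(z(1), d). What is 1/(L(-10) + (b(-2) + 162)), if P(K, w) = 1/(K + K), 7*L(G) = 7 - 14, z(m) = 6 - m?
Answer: 10/1591 ≈ 0.0062854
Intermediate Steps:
L(G) = -1 (L(G) = (7 - 14)/7 = (⅐)*(-7) = -1)
P(K, w) = 1/(2*K)
b(d) = ⅒ + d (b(d) = d + 1/(2*(6 - 1*1)) = d + 1/(2*(6 - 1)) = d + (½)/5 = d + (½)*(⅕) = d + ⅒ = ⅒ + d)
1/(L(-10) + (b(-2) + 162)) = 1/(-1 + ((⅒ - 2) + 162)) = 1/(-1 + (-19/10 + 162)) = 1/(-1 + 1601/10) = 1/(1591/10) = 10/1591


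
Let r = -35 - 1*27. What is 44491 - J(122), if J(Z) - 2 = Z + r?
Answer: 44429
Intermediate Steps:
r = -62 (r = -35 - 27 = -62)
J(Z) = -60 + Z (J(Z) = 2 + (Z - 62) = 2 + (-62 + Z) = -60 + Z)
44491 - J(122) = 44491 - (-60 + 122) = 44491 - 1*62 = 44491 - 62 = 44429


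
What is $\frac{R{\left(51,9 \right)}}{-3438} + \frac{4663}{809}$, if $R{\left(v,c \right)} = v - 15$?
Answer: $\frac{889015}{154519} \approx 5.7534$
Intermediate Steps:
$R{\left(v,c \right)} = -15 + v$
$\frac{R{\left(51,9 \right)}}{-3438} + \frac{4663}{809} = \frac{-15 + 51}{-3438} + \frac{4663}{809} = 36 \left(- \frac{1}{3438}\right) + 4663 \cdot \frac{1}{809} = - \frac{2}{191} + \frac{4663}{809} = \frac{889015}{154519}$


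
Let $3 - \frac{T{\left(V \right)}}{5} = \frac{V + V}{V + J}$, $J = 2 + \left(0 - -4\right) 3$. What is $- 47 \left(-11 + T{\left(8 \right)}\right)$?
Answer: $- \frac{188}{11} \approx -17.091$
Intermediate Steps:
$J = 14$ ($J = 2 + \left(0 + 4\right) 3 = 2 + 4 \cdot 3 = 2 + 12 = 14$)
$T{\left(V \right)} = 15 - \frac{10 V}{14 + V}$ ($T{\left(V \right)} = 15 - 5 \frac{V + V}{V + 14} = 15 - 5 \frac{2 V}{14 + V} = 15 - \frac{10 V}{14 + V}$)
$- 47 \left(-11 + T{\left(8 \right)}\right) = - 47 \left(-11 + \frac{5 \left(42 + 8\right)}{14 + 8}\right) = - 47 \left(-11 + 5 \cdot \frac{1}{22} \cdot 50\right) = - 47 \left(-11 + \frac{125}{11}\right) = \left(-47\right) \frac{4}{11} = - \frac{188}{11}$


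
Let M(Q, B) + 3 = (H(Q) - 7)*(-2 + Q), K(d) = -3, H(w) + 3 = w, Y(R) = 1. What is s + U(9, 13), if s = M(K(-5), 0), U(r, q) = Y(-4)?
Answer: 63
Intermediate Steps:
H(w) = -3 + w
U(r, q) = 1
M(Q, B) = -3 + (-10 + Q)*(-2 + Q) (M(Q, B) = -3 + ((-3 + Q) - 7)*(-2 + Q) = -3 + (-10 + Q)*(-2 + Q))
s = 62 (s = 17 + (-3)² - 12*(-3) = 17 + 9 + 36 = 62)
s + U(9, 13) = 62 + 1 = 63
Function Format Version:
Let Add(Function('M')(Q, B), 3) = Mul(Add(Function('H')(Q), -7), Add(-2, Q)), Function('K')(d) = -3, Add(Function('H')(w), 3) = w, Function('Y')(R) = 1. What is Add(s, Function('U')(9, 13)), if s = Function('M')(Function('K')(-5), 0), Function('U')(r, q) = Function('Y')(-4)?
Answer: 63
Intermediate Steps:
Function('H')(w) = Add(-3, w)
Function('U')(r, q) = 1
Function('M')(Q, B) = Add(-3, Mul(Add(-10, Q), Add(-2, Q))) (Function('M')(Q, B) = Add(-3, Mul(Add(Add(-3, Q), -7), Add(-2, Q))) = Add(-3, Mul(Add(-10, Q), Add(-2, Q))))
s = 62 (s = Add(17, Pow(-3, 2), Mul(-12, -3)) = Add(17, 9, 36) = 62)
Add(s, Function('U')(9, 13)) = Add(62, 1) = 63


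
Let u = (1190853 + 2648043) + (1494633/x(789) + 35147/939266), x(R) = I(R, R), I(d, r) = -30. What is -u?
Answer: -8897373150426/2348165 ≈ -3.7891e+6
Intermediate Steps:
x(R) = -30
u = 8897373150426/2348165 (u = (1190853 + 2648043) + (1494633/(-30) + 35147/939266) = 3838896 + (1494633*(-1/30) + 35147*(1/939266)) = 3838896 + (-498211/10 + 35147/939266) = 3838896 - 116988075414/2348165 = 8897373150426/2348165 ≈ 3.7891e+6)
-u = -1*8897373150426/2348165 = -8897373150426/2348165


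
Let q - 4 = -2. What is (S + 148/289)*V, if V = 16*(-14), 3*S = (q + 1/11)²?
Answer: -46279520/104907 ≈ -441.15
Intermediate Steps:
q = 2 (q = 4 - 2 = 2)
S = 529/363 (S = (2 + 1/11)²/3 = (23/11)²/3 = (⅓)*(529/121) = 529/363 ≈ 1.4573)
V = -224
(S + 148/289)*V = (529/363 + 148/289)*(-224) = (206605/104907)*(-224) = -46279520/104907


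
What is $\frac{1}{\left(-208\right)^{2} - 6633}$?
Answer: $\frac{1}{36631} \approx 2.7299 \cdot 10^{-5}$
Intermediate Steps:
$\frac{1}{\left(-208\right)^{2} - 6633} = \frac{1}{43264 - 6633} = \frac{1}{36631}$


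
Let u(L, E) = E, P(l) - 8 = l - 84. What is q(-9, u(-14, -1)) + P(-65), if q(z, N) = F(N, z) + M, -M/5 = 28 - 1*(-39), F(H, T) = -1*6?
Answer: -482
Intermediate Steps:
P(l) = -76 + l (P(l) = 8 + (l - 84) = 8 + (-84 + l) = -76 + l)
F(H, T) = -6
M = -335 (M = -5*(28 - 1*(-39)) = -5*(28 + 39) = -5*67 = -335)
q(z, N) = -341 (q(z, N) = -6 - 335 = -341)
q(-9, u(-14, -1)) + P(-65) = -341 + (-76 - 65) = -341 - 141 = -482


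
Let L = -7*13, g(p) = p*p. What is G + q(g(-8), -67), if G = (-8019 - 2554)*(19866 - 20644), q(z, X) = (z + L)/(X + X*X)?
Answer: 12124820347/1474 ≈ 8.2258e+6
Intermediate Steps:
g(p) = p²
L = -91
q(z, X) = (-91 + z)/(X + X²) (q(z, X) = (z - 91)/(X + X*X) = (-91 + z)/(X + X²))
G = 8225794 (G = -10573*(-778) = 8225794)
G + q(g(-8), -67) = 8225794 + (-91 + (-8)²)/((-67)*(1 - 67)) = 8225794 - 1/67*(-91 + 64)/(-66) = 8225794 - 1/67*(-1/66)*(-27) = 8225794 - 9/1474 = 12124820347/1474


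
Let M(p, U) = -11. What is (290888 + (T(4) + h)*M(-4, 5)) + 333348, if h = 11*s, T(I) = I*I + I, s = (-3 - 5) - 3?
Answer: 625347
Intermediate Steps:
s = -11 (s = -8 - 3 = -11)
T(I) = I + I² (T(I) = I² + I = I + I²)
h = -121 (h = 11*(-11) = -121)
(290888 + (T(4) + h)*M(-4, 5)) + 333348 = (290888 + (4*(1 + 4) - 121)*(-11)) + 333348 = (290888 + (4*5 - 121)*(-11)) + 333348 = (290888 + (20 - 121)*(-11)) + 333348 = (290888 - 101*(-11)) + 333348 = (290888 + 1111) + 333348 = 291999 + 333348 = 625347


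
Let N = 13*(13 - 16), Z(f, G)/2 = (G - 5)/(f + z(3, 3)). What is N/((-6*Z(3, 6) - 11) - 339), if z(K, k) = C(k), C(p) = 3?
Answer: 39/352 ≈ 0.11080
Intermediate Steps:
z(K, k) = 3
Z(f, G) = 2*(-5 + G)/(3 + f) (Z(f, G) = 2*((G - 5)/(f + 3)) = 2*((-5 + G)/(3 + f)) = 2*(-5 + G)/(3 + f))
N = -39 (N = 13*(-3) = -39)
N/((-6*Z(3, 6) - 11) - 339) = -39/((-12*(-5 + 6)/(3 + 3) - 11) - 339) = -39/((-12/6 - 11) - 339) = -39/((-6*1/3 - 11) - 339) = -39/((-2 - 11) - 339) = -39/(-13 - 339) = -39/(-352) = -1/352*(-39) = 39/352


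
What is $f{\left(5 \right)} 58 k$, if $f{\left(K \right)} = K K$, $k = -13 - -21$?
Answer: $11600$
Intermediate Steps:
$k = 8$ ($k = -13 + 21 = 8$)
$f{\left(K \right)} = K^{2}$
$f{\left(5 \right)} 58 k = 5^{2} \cdot 58 \cdot 8 = 25 \cdot 58 \cdot 8 = 1450 \cdot 8 = 11600$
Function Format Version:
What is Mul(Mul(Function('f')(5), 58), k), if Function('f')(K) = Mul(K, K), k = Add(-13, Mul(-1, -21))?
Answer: 11600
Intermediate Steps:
k = 8 (k = Add(-13, 21) = 8)
Function('f')(K) = Pow(K, 2)
Mul(Mul(Function('f')(5), 58), k) = Mul(Mul(Pow(5, 2), 58), 8) = Mul(Mul(25, 58), 8) = Mul(1450, 8) = 11600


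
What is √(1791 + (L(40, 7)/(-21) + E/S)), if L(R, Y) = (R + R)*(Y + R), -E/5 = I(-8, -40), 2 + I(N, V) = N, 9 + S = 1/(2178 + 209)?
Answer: 8*√1277029165209/225561 ≈ 40.080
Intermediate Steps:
S = -21482/2387 (S = -9 + 1/(2178 + 209) = -9 + 1/2387 = -21482/2387 ≈ -8.9996)
I(N, V) = -2 + N
E = 50 (E = -5*(-2 - 8) = -5*(-10) = 50)
L(R, Y) = 2*R*(R + Y) (L(R, Y) = (2*R)*(R + Y) = 2*R*(R + Y))
√(1791 + (L(40, 7)/(-21) + E/S)) = √(1791 + ((2*40*(40 + 7))/(-21) + 50/(-21482/2387))) = √(1791 + ((2*40*47)*(-1/21) + 50*(-2387/21482))) = √(1791 + (3760*(-1/21) - 59675/10741)) = √(1791 + (-3760/21 - 59675/10741)) = √(1791 - 41639335/225561) = √(362340416/225561) = 8*√1277029165209/225561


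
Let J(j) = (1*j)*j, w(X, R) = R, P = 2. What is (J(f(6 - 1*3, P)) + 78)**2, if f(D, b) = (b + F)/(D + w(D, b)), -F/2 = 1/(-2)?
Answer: 3837681/625 ≈ 6140.3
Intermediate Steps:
F = 1 (F = -2/(-2) = -2*(-1/2) = 1)
f(D, b) = (1 + b)/(D + b) (f(D, b) = (b + 1)/(D + b) = (1 + b)/(D + b))
J(j) = j**2 (J(j) = j*j = j**2)
(J(f(6 - 1*3, P)) + 78)**2 = (((1 + 2)/((6 - 1*3) + 2))**2 + 78)**2 = ((3/((6 - 3) + 2))**2 + 78)**2 = ((3/(3 + 2))**2 + 78)**2 = ((3/5)**2 + 78)**2 = (9/25 + 78)**2 = (1959/25)**2 = 3837681/625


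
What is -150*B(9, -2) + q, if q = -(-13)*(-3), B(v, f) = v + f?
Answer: -1089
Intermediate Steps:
B(v, f) = f + v
q = -39 (q = -13*3 = -39)
-150*B(9, -2) + q = -150*(-2 + 9) - 39 = -150*7 - 39 = -1050 - 39 = -1089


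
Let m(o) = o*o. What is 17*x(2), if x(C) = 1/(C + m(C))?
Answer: 17/6 ≈ 2.8333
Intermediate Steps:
m(o) = o²
x(C) = 1/(C + C²)
17*x(2) = 17*(1/(2*(1 + 2))) = 17*((½)/3) = 17*((½)*(⅓)) = 17*(⅙) = 17/6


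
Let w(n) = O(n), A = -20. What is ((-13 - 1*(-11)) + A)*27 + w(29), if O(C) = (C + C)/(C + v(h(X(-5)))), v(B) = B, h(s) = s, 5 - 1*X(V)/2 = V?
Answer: -29048/49 ≈ -592.82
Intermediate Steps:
X(V) = 10 - 2*V
O(C) = 2*C/(20 + C) (O(C) = (C + C)/(C + (10 - 2*(-5))) = (2*C)/(C + (10 + 10)) = (2*C)/(C + 20) = (2*C)/(20 + C) = 2*C/(20 + C))
w(n) = 2*n/(20 + n)
((-13 - 1*(-11)) + A)*27 + w(29) = ((-13 - 1*(-11)) - 20)*27 + 2*29/(20 + 29) = ((-13 + 11) - 20)*27 + 2*29/49 = (-2 - 20)*27 + 2*29*(1/49) = -22*27 + 58/49 = -594 + 58/49 = -29048/49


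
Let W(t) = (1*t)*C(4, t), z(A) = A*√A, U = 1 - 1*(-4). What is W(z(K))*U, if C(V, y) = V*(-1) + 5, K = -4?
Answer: -40*I ≈ -40.0*I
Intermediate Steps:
C(V, y) = 5 - V (C(V, y) = -V + 5 = 5 - V)
U = 5 (U = 1 + 4 = 5)
z(A) = A^(3/2)
W(t) = t (W(t) = (1*t)*(5 - 1*4) = t*(5 - 4) = t*1 = t)
W(z(K))*U = (-4)^(3/2)*5 = -8*I*5 = -40*I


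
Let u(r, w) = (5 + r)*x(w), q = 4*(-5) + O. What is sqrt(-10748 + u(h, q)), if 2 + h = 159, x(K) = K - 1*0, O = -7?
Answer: I*sqrt(15122) ≈ 122.97*I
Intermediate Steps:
x(K) = K (x(K) = K + 0 = K)
q = -27 (q = 4*(-5) - 7 = -20 - 7 = -27)
h = 157 (h = -2 + 159 = 157)
u(r, w) = w*(5 + r) (u(r, w) = (5 + r)*w = w*(5 + r))
sqrt(-10748 + u(h, q)) = sqrt(-10748 - 27*(5 + 157)) = sqrt(-10748 - 27*162) = sqrt(-10748 - 4374) = sqrt(-15122) = I*sqrt(15122)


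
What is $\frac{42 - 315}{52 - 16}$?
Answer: $- \frac{91}{12} \approx -7.5833$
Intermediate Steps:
$\frac{42 - 315}{52 - 16} = - \frac{273}{36} = \left(-273\right) \frac{1}{36} = - \frac{91}{12}$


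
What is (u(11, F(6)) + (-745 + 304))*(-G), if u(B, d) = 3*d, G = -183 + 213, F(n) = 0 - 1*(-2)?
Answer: 13050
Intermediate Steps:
F(n) = 2 (F(n) = 0 + 2 = 2)
G = 30
(u(11, F(6)) + (-745 + 304))*(-G) = (3*2 + (-745 + 304))*(-1*30) = (6 - 441)*(-30) = -435*(-30) = 13050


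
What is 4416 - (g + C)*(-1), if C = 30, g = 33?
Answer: 4479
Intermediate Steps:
4416 - (g + C)*(-1) = 4416 - (33 + 30)*(-1) = 4416 - 63*(-1) = 4416 - 1*(-63) = 4416 + 63 = 4479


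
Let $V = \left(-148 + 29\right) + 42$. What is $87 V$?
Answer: $-6699$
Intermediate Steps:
$V = -77$ ($V = -119 + 42 = -77$)
$87 V = 87 \left(-77\right) = -6699$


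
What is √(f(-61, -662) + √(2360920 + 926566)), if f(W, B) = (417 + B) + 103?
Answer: √(-142 + √3287486) ≈ 40.880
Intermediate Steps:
f(W, B) = 520 + B
√(f(-61, -662) + √(2360920 + 926566)) = √((520 - 662) + √(2360920 + 926566)) = √(-142 + √3287486)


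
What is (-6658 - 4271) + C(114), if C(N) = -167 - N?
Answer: -11210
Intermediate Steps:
(-6658 - 4271) + C(114) = (-6658 - 4271) + (-167 - 1*114) = -10929 + (-167 - 114) = -10929 - 281 = -11210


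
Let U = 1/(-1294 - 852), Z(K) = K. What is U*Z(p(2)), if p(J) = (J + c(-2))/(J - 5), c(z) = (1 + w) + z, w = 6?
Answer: 7/6438 ≈ 0.0010873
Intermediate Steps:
c(z) = 7 + z (c(z) = (1 + 6) + z = 7 + z)
p(J) = (5 + J)/(-5 + J) (p(J) = (J + (7 - 2))/(J - 5) = (J + 5)/(-5 + J) = (5 + J)/(-5 + J))
U = -1/2146 (U = 1/(-2146) = -1/2146 ≈ -0.00046598)
U*Z(p(2)) = -(5 + 2)/(2146*(-5 + 2)) = -7/(2146*(-3)) = -(-1)*7/6438 = -1/2146*(-7/3) = 7/6438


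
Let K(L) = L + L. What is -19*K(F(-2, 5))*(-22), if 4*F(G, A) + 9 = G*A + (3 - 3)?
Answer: -3971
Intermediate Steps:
F(G, A) = -9/4 + A*G/4 (F(G, A) = -9/4 + (G*A + (3 - 3))/4 = -9/4 + (A*G + 0)/4 = -9/4 + (A*G)/4 = -9/4 + A*G/4)
K(L) = 2*L
-19*K(F(-2, 5))*(-22) = -38*(-9/4 + (1/4)*5*(-2))*(-22) = -38*(-9/4 - 5/2)*(-22) = -38*(-19)/4*(-22) = -19*(-19/2)*(-22) = (361/2)*(-22) = -3971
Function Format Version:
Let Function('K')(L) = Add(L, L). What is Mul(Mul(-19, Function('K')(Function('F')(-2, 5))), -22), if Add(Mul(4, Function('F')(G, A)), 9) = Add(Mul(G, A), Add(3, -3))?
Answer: -3971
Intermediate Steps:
Function('F')(G, A) = Add(Rational(-9, 4), Mul(Rational(1, 4), A, G)) (Function('F')(G, A) = Add(Rational(-9, 4), Mul(Rational(1, 4), Add(Mul(G, A), Add(3, -3)))) = Add(Rational(-9, 4), Mul(Rational(1, 4), Add(Mul(A, G), 0))) = Add(Rational(-9, 4), Mul(Rational(1, 4), Mul(A, G))) = Add(Rational(-9, 4), Mul(Rational(1, 4), A, G)))
Function('K')(L) = Mul(2, L)
Mul(Mul(-19, Function('K')(Function('F')(-2, 5))), -22) = Mul(Mul(-19, Mul(2, Add(Rational(-9, 4), Mul(Rational(1, 4), 5, -2)))), -22) = Mul(Mul(-19, Mul(2, Add(Rational(-9, 4), Rational(-5, 2)))), -22) = Mul(Mul(-19, Mul(2, Rational(-19, 4))), -22) = Mul(Mul(-19, Rational(-19, 2)), -22) = Mul(Rational(361, 2), -22) = -3971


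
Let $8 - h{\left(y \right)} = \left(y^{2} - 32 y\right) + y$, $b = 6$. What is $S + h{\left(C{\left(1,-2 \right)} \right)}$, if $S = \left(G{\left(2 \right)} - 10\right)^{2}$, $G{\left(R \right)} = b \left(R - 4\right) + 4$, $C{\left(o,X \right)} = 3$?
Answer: $416$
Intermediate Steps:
$h{\left(y \right)} = 8 - y^{2} + 31 y$ ($h{\left(y \right)} = 8 - \left(\left(y^{2} - 32 y\right) + y\right) = 8 - \left(y^{2} - 31 y\right) = 8 - y^{2} + 31 y$)
$G{\left(R \right)} = -20 + 6 R$ ($G{\left(R \right)} = 6 \left(R - 4\right) + 4 = 6 \left(-4 + R\right) + 4 = \left(-24 + 6 R\right) + 4 = -20 + 6 R$)
$S = 324$ ($S = \left(\left(-20 + 6 \cdot 2\right) - 10\right)^{2} = \left(\left(-20 + 12\right) - 10\right)^{2} = \left(-8 - 10\right)^{2} = \left(-18\right)^{2} = 324$)
$S + h{\left(C{\left(1,-2 \right)} \right)} = 324 + \left(8 - 3^{2} + 31 \cdot 3\right) = 324 + \left(8 - 9 + 93\right) = 324 + 92 = 416$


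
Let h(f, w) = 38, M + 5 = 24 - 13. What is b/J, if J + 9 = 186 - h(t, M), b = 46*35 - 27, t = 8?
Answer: 1583/139 ≈ 11.388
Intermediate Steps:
M = 6 (M = -5 + (24 - 13) = -5 + 11 = 6)
b = 1583 (b = 1610 - 27 = 1583)
J = 139 (J = -9 + (186 - 1*38) = -9 + (186 - 38) = -9 + 148 = 139)
b/J = 1583/139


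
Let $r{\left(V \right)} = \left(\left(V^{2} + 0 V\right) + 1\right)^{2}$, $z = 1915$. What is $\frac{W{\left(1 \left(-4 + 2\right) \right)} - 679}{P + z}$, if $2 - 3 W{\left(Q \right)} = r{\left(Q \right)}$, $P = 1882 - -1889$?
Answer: $- \frac{1030}{8529} \approx -0.12076$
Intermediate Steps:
$P = 3771$ ($P = 1882 + 1889 = 3771$)
$r{\left(V \right)} = \left(1 + V^{2}\right)^{2}$ ($r{\left(V \right)} = \left(\left(V^{2} + 0\right) + 1\right)^{2} = \left(V^{2} + 1\right)^{2} = \left(1 + V^{2}\right)^{2}$)
$W{\left(Q \right)} = \frac{2}{3} - \frac{\left(1 + Q^{2}\right)^{2}}{3}$
$\frac{W{\left(1 \left(-4 + 2\right) \right)} - 679}{P + z} = \frac{\left(\frac{2}{3} - \frac{\left(1 + \left(1 \left(-4 + 2\right)\right)^{2}\right)^{2}}{3}\right) - 679}{3771 + 1915} = \frac{\left(\frac{2}{3} - \frac{\left(1 + \left(1 \left(-2\right)\right)^{2}\right)^{2}}{3}\right) - 679}{5686} = \left(\left(\frac{2}{3} - \frac{\left(1 + \left(-2\right)^{2}\right)^{2}}{3}\right) - 679\right) \frac{1}{5686} = \left(\left(\frac{2}{3} - \frac{\left(1 + 4\right)^{2}}{3}\right) - 679\right) \frac{1}{5686} = \left(\left(\frac{2}{3} - \frac{5^{2}}{3}\right) - 679\right) \frac{1}{5686} = \left(\left(\frac{2}{3} - \frac{25}{3}\right) - 679\right) \frac{1}{5686} = \left(- \frac{23}{3} - 679\right) \frac{1}{5686} = \left(- \frac{2060}{3}\right) \frac{1}{5686} = - \frac{1030}{8529}$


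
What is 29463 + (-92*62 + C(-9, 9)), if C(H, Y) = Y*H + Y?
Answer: 23687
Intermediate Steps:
C(H, Y) = Y + H*Y (C(H, Y) = H*Y + Y = Y + H*Y)
29463 + (-92*62 + C(-9, 9)) = 29463 + (-92*62 + 9*(1 - 9)) = 29463 + (-5704 + 9*(-8)) = 29463 + (-5704 - 72) = 29463 - 5776 = 23687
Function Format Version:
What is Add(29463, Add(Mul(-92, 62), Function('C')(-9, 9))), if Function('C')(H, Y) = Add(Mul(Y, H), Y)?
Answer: 23687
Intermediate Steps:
Function('C')(H, Y) = Add(Y, Mul(H, Y)) (Function('C')(H, Y) = Add(Mul(H, Y), Y) = Add(Y, Mul(H, Y)))
Add(29463, Add(Mul(-92, 62), Function('C')(-9, 9))) = Add(29463, Add(Mul(-92, 62), Mul(9, Add(1, -9)))) = Add(29463, Add(-5704, Mul(9, -8))) = Add(29463, Add(-5704, -72)) = Add(29463, -5776) = 23687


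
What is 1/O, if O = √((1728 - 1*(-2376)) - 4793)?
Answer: -I*√689/689 ≈ -0.038097*I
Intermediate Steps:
O = I*√689 (O = √((1728 + 2376) - 4793) = √(4104 - 4793) = √(-689) = I*√689 ≈ 26.249*I)
1/O = 1/(I*√689) = -I*√689/689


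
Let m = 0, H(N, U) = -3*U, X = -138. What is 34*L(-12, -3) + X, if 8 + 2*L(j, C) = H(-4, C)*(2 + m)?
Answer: 32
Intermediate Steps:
L(j, C) = -4 - 3*C (L(j, C) = -4 + ((-3*C)*(2 + 0))/2 = -4 + (-3*C*2)/2 = -4 + (-6*C)/2 = -4 - 3*C)
34*L(-12, -3) + X = 34*(-4 - 3*(-3)) - 138 = 34*(-4 + 9) - 138 = 34*5 - 138 = 170 - 138 = 32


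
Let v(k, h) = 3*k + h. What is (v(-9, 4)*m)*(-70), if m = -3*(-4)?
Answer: 19320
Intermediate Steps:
m = 12
v(k, h) = h + 3*k
(v(-9, 4)*m)*(-70) = ((4 + 3*(-9))*12)*(-70) = ((4 - 27)*12)*(-70) = -23*12*(-70) = -276*(-70) = 19320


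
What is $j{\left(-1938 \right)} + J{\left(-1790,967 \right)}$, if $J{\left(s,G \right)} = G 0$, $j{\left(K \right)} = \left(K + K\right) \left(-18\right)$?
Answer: $69768$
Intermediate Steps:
$j{\left(K \right)} = - 36 K$ ($j{\left(K \right)} = 2 K \left(-18\right) = - 36 K$)
$J{\left(s,G \right)} = 0$
$j{\left(-1938 \right)} + J{\left(-1790,967 \right)} = \left(-36\right) \left(-1938\right) + 0 = 69768 + 0 = 69768$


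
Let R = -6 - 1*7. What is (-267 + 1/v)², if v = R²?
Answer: 2035994884/28561 ≈ 71286.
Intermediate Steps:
R = -13 (R = -6 - 7 = -13)
v = 169 (v = (-13)² = 169)
(-267 + 1/v)² = (-267 + 1/169)² = (-45122/169)² = 2035994884/28561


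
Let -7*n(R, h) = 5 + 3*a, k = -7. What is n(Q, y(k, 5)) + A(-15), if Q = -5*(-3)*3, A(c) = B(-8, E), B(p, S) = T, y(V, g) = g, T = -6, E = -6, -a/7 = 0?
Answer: -47/7 ≈ -6.7143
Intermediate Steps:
a = 0 (a = -7*0 = 0)
B(p, S) = -6
A(c) = -6
Q = 45 (Q = 15*3 = 45)
n(R, h) = -5/7 (n(R, h) = -(5 + 3*0)/7 = -(5 + 0)/7 = -⅐*5 = -5/7)
n(Q, y(k, 5)) + A(-15) = -5/7 - 6 = -47/7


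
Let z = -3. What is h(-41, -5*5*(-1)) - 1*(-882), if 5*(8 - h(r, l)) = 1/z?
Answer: 13351/15 ≈ 890.07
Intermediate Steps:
h(r, l) = 121/15 (h(r, l) = 8 - 1/5/(-3) = 8 - 1/5*(-1/3) = 8 + 1/15 = 121/15)
h(-41, -5*5*(-1)) - 1*(-882) = 121/15 - 1*(-882) = 121/15 + 882 = 13351/15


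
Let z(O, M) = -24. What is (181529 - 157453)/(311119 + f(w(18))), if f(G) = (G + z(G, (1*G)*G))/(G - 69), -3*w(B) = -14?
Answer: 357436/4618925 ≈ 0.077385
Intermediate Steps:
w(B) = 14/3 (w(B) = -⅓*(-14) = 14/3)
f(G) = (-24 + G)/(-69 + G) (f(G) = (G - 24)/(G - 69) = (-24 + G)/(-69 + G))
(181529 - 157453)/(311119 + f(w(18))) = (181529 - 157453)/(311119 + (-24 + 14/3)/(-69 + 14/3)) = 24076/(311119 - 58/3/(-193/3)) = 24076/(311119 - 3/193*(-58/3)) = 24076/(311119 + 58/193) = 24076/(60046025/193) = 24076*(193/60046025) = 357436/4618925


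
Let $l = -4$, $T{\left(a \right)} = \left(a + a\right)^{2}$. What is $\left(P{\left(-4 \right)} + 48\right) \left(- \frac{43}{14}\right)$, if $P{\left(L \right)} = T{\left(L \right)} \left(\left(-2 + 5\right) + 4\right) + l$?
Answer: $- \frac{10578}{7} \approx -1511.1$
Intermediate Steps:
$T{\left(a \right)} = 4 a^{2}$ ($T{\left(a \right)} = \left(2 a\right)^{2} = 4 a^{2}$)
$P{\left(L \right)} = -4 + 28 L^{2}$ ($P{\left(L \right)} = 4 L^{2} \left(\left(-2 + 5\right) + 4\right) - 4 = 4 L^{2} \left(3 + 4\right) - 4 = 4 L^{2} \cdot 7 - 4 = 28 L^{2} - 4 = -4 + 28 L^{2}$)
$\left(P{\left(-4 \right)} + 48\right) \left(- \frac{43}{14}\right) = \left(\left(-4 + 28 \left(-4\right)^{2}\right) + 48\right) \left(- \frac{43}{14}\right) = \left(\left(-4 + 28 \cdot 16\right) + 48\right) \left(\left(-43\right) \frac{1}{14}\right) = \left(\left(-4 + 448\right) + 48\right) \left(- \frac{43}{14}\right) = \left(444 + 48\right) \left(- \frac{43}{14}\right) = 492 \left(- \frac{43}{14}\right) = - \frac{10578}{7}$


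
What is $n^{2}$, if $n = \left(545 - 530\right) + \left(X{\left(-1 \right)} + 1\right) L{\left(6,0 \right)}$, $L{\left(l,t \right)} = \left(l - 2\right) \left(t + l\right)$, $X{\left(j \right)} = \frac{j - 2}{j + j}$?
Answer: $5625$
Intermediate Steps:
$X{\left(j \right)} = \frac{-2 + j}{2 j}$
$L{\left(l,t \right)} = \left(-2 + l\right) \left(l + t\right)$
$n = 75$ ($n = \left(545 - 530\right) + \left(\frac{-2 - 1}{2 \left(-1\right)} + 1\right) \left(6^{2} - 12 - 0 + 6 \cdot 0\right) = \left(545 - 530\right) + \left(\frac{1}{2} \left(-1\right) \left(-3\right) + 1\right) \left(36 - 12 + 0 + 0\right) = 15 + \left(\frac{3}{2} + 1\right) 24 = 15 + \frac{5}{2} \cdot 24 = 15 + 60 = 75$)
$n^{2} = 75^{2} = 5625$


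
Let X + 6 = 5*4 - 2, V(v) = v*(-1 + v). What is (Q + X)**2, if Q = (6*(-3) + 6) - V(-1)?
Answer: 4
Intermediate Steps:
X = 12 (X = -6 + (5*4 - 2) = -6 + (20 - 2) = -6 + 18 = 12)
Q = -14 (Q = (6*(-3) + 6) - (-1)*(-1 - 1) = (-18 + 6) - (-1)*(-2) = -12 - 1*2 = -12 - 2 = -14)
(Q + X)**2 = (-14 + 12)**2 = (-2)**2 = 4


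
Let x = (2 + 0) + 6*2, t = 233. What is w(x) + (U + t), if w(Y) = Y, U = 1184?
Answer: 1431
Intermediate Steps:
x = 14 (x = 2 + 12 = 14)
w(x) + (U + t) = 14 + (1184 + 233) = 14 + 1417 = 1431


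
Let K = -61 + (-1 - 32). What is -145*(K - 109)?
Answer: 29435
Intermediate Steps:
K = -94 (K = -61 - 33 = -94)
-145*(K - 109) = -145*(-94 - 109) = -145*(-203) = 29435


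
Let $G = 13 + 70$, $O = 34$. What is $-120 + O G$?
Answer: $2702$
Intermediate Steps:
$G = 83$
$-120 + O G = -120 + 34 \cdot 83 = -120 + 2822 = 2702$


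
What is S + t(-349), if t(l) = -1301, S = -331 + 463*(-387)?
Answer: -180813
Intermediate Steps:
S = -179512 (S = -331 - 179181 = -179512)
S + t(-349) = -179512 - 1301 = -180813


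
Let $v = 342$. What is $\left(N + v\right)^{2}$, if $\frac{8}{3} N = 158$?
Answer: $\frac{2576025}{16} \approx 1.61 \cdot 10^{5}$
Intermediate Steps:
$N = \frac{237}{4}$ ($N = \frac{3}{8} \cdot 158 = \frac{237}{4} \approx 59.25$)
$\left(N + v\right)^{2} = \left(\frac{237}{4} + 342\right)^{2} = \left(\frac{1605}{4}\right)^{2} = \frac{2576025}{16}$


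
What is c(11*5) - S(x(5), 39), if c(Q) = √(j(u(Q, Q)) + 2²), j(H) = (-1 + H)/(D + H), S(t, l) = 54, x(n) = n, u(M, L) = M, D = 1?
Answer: -54 + √973/14 ≈ -51.772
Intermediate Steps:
j(H) = (-1 + H)/(1 + H)
c(Q) = √(4 + (-1 + Q)/(1 + Q)) (c(Q) = √((-1 + Q)/(1 + Q) + 2²) = √((-1 + Q)/(1 + Q) + 4) = √(4 + (-1 + Q)/(1 + Q)))
c(11*5) - S(x(5), 39) = √((3 + 5*(11*5))/(1 + 11*5)) - 1*54 = √((3 + 5*55)/(1 + 55)) - 54 = √((3 + 275)/56) - 54 = √((1/56)*278) - 54 = √(139/28) - 54 = √973/14 - 54 = -54 + √973/14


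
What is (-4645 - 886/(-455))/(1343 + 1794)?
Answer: -2112589/1427335 ≈ -1.4801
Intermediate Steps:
(-4645 - 886/(-455))/(1343 + 1794) = (-4645 - 886*(-1/455))/3137 = (-4645 + 886/455)*(1/3137) = -2112589/455*1/3137 = -2112589/1427335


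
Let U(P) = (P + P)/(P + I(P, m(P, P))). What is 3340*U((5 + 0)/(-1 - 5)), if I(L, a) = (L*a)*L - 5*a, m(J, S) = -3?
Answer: -13360/29 ≈ -460.69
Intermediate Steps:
I(L, a) = -5*a + a*L² (I(L, a) = a*L² - 5*a = -5*a + a*L²)
U(P) = 2*P/(15 + P - 3*P²) (U(P) = (P + P)/(P - 3*(-5 + P²)) = (2*P)/(P + (15 - 3*P²)) = (2*P)/(15 + P - 3*P²) = 2*P/(15 + P - 3*P²))
3340*U((5 + 0)/(-1 - 5)) = 3340*(2*((5 + 0)/(-1 - 5))/(15 + (5 + 0)/(-1 - 5) - 3*(5 + 0)²/(-1 - 5)²)) = 3340*(2*(5/(-6))/(15 + 5/(-6) - 3*(5/(-6))²)) = 3340*(2*(5*(-⅙))/(15 + 5*(-⅙) - 3*(5*(-⅙))²)) = 3340*(2*(-⅚)/(15 - ⅚ - 3*(-⅚)²)) = 3340*(2*(-⅚)/(15 - ⅚ - 3*25/36)) = 3340*(2*(-⅚)/(15 - ⅚ - 25/12)) = 3340*(2*(-⅚)/(145/12)) = 3340*(2*(-⅚)*(12/145)) = 3340*(-4/29) = -13360/29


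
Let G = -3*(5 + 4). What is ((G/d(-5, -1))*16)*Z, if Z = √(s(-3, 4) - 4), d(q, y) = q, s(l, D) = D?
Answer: 0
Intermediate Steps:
G = -27 (G = -3*9 = -27)
Z = 0 (Z = √(4 - 4) = √0 = 0)
((G/d(-5, -1))*16)*Z = (-27/(-5)*16)*0 = (-27*(-⅕)*16)*0 = ((27/5)*16)*0 = (432/5)*0 = 0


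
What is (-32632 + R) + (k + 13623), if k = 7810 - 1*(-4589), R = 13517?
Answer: 6907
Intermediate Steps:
k = 12399 (k = 7810 + 4589 = 12399)
(-32632 + R) + (k + 13623) = (-32632 + 13517) + (12399 + 13623) = -19115 + 26022 = 6907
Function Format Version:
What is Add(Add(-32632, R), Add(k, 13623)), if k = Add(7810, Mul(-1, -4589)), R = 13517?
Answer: 6907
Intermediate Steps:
k = 12399 (k = Add(7810, 4589) = 12399)
Add(Add(-32632, R), Add(k, 13623)) = Add(Add(-32632, 13517), Add(12399, 13623)) = Add(-19115, 26022) = 6907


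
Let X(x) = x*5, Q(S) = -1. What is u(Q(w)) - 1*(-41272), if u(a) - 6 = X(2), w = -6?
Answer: 41288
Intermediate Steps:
X(x) = 5*x
u(a) = 16 (u(a) = 6 + 5*2 = 6 + 10 = 16)
u(Q(w)) - 1*(-41272) = 16 - 1*(-41272) = 16 + 41272 = 41288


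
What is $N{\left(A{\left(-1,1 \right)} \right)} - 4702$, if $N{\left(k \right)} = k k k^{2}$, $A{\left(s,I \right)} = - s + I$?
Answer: $-4686$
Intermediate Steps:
$A{\left(s,I \right)} = I - s$
$N{\left(k \right)} = k^{4}$ ($N{\left(k \right)} = k^{2} k^{2} = k^{4}$)
$N{\left(A{\left(-1,1 \right)} \right)} - 4702 = \left(1 - -1\right)^{4} - 4702 = \left(1 + 1\right)^{4} - 4702 = 2^{4} - 4702 = 16 - 4702 = -4686$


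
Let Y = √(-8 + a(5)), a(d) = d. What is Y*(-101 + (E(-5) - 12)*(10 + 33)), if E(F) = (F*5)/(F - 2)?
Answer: -3244*I*√3/7 ≈ -802.68*I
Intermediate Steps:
Y = I*√3 (Y = √(-8 + 5) = √(-3) = I*√3 ≈ 1.732*I)
E(F) = 5*F/(-2 + F) (E(F) = (5*F)/(-2 + F) = 5*F/(-2 + F))
Y*(-101 + (E(-5) - 12)*(10 + 33)) = (I*√3)*(-101 + (5*(-5)/(-2 - 5) - 12)*(10 + 33)) = (I*√3)*(-101 + (5*(-5)/(-7) - 12)*43) = (I*√3)*(-101 + (5*(-5)*(-⅐) - 12)*43) = (I*√3)*(-101 + (25/7 - 12)*43) = (I*√3)*(-101 - 59/7*43) = (I*√3)*(-101 - 2537/7) = (I*√3)*(-3244/7) = -3244*I*√3/7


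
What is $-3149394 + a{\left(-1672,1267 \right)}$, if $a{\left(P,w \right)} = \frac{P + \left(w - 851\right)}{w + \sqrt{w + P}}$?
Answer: $\frac{2 \left(- 14172273 \sqrt{5} + 1995141727 i\right)}{- 1267 i + 9 \sqrt{5}} \approx -3.1494 \cdot 10^{6} + 0.015747 i$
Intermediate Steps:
$a{\left(P,w \right)} = \frac{-851 + P + w}{w + \sqrt{P + w}}$ ($a{\left(P,w \right)} = \frac{P + \left(-851 + w\right)}{w + \sqrt{P + w}} = \frac{-851 + P + w}{w + \sqrt{P + w}}$)
$-3149394 + a{\left(-1672,1267 \right)} = -3149394 + \frac{-851 - 1672 + 1267}{1267 + \sqrt{-1672 + 1267}} = -3149394 + \frac{1}{1267 + \sqrt{-405}} \left(-1256\right) = -3149394 + \frac{1}{1267 + 9 i \sqrt{5}} \left(-1256\right) = -3149394 - \frac{1256}{1267 + 9 i \sqrt{5}}$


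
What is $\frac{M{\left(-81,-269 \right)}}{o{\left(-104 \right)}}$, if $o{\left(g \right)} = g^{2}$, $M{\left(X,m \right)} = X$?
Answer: $- \frac{81}{10816} \approx -0.0074889$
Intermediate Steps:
$\frac{M{\left(-81,-269 \right)}}{o{\left(-104 \right)}} = - \frac{81}{\left(-104\right)^{2}} = - \frac{81}{10816}$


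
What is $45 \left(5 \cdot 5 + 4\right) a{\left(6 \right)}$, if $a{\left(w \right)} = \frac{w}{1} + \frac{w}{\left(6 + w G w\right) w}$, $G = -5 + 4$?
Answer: $\frac{15573}{2} \approx 7786.5$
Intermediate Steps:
$G = -1$
$a{\left(w \right)} = w + \frac{1}{6 - w^{2}}$ ($a{\left(w \right)} = \frac{w}{1} + \frac{w}{\left(6 + w \left(-1\right) w\right) w} = w 1 + \frac{w}{\left(6 + - w w\right) w} = w + \frac{w}{\left(6 - w^{2}\right) w} = w + \frac{w}{w \left(6 - w^{2}\right)} = w + w \frac{1}{w \left(6 - w^{2}\right)} = w + \frac{1}{6 - w^{2}}$)
$45 \left(5 \cdot 5 + 4\right) a{\left(6 \right)} = 45 \left(5 \cdot 5 + 4\right) \frac{-1 + 6^{3} - 36}{-6 + 6^{2}} = 45 \left(25 + 4\right) \frac{-1 + 216 - 36}{-6 + 36} = 45 \cdot 29 \cdot \frac{1}{30} \cdot 179 = 1305 \cdot \frac{1}{30} \cdot 179 = 1305 \cdot \frac{179}{30} = \frac{15573}{2}$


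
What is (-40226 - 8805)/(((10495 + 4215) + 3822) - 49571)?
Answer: 49031/31039 ≈ 1.5797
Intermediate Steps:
(-40226 - 8805)/(((10495 + 4215) + 3822) - 49571) = -49031/((14710 + 3822) - 49571) = -49031/(18532 - 49571) = -49031/(-31039) = -49031*(-1/31039) = 49031/31039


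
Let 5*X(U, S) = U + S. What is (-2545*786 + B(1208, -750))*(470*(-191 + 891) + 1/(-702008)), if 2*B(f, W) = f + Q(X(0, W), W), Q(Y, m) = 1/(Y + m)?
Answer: -277120331603054217733/421204800 ≈ -6.5792e+11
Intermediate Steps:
X(U, S) = S/5 + U/5 (X(U, S) = (U + S)/5 = (S + U)/5 = S/5 + U/5)
B(f, W) = f/2 + 5/(12*W) (B(f, W) = (f + 1/((W/5 + (⅕)*0) + W))/2 = (f + 1/((W/5 + 0) + W))/2 = (f + 1/(W/5 + W))/2 = (f + 1/(6*W/5))/2 = (f + 5/(6*W))/2 = f/2 + 5/(12*W))
(-2545*786 + B(1208, -750))*(470*(-191 + 891) + 1/(-702008)) = (-2545*786 + ((½)*1208 + (5/12)/(-750)))*(470*(-191 + 891) + 1/(-702008)) = (-2000370 + (604 + (5/12)*(-1/750)))*(470*700 - 1/702008) = (-2000370 + (604 - 1/1800))*(329000 - 1/702008) = (-2000370 + 1087199/1800)*(230960631999/702008) = -3599578801/1800*230960631999/702008 = -277120331603054217733/421204800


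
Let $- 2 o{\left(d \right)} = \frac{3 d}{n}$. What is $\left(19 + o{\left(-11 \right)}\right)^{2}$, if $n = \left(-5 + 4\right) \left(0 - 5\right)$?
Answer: $\frac{49729}{100} \approx 497.29$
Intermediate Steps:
$n = 5$ ($n = \left(-1\right) \left(-5\right) = 5$)
$o{\left(d \right)} = - \frac{3 d}{10}$ ($o{\left(d \right)} = - \frac{3 d \frac{1}{5}}{2} = - \frac{\frac{3}{5} d}{2} = - \frac{3 d}{10}$)
$\left(19 + o{\left(-11 \right)}\right)^{2} = \left(19 - - \frac{33}{10}\right)^{2} = \left(19 + \frac{33}{10}\right)^{2} = \left(\frac{223}{10}\right)^{2} = \frac{49729}{100}$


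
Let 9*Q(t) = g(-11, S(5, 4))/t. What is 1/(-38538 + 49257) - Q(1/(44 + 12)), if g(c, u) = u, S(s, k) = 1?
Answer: -66695/10719 ≈ -6.2221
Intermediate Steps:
Q(t) = 1/(9*t) (Q(t) = (1/t)/9 = 1/(9*t))
1/(-38538 + 49257) - Q(1/(44 + 12)) = 1/(-38538 + 49257) - 1/(9*(1/(44 + 12))) = 1/10719 - 1/(9*(1/56)) = 1/10719 - 1/(9*1/56) = 1/10719 - 56/9 = -66695/10719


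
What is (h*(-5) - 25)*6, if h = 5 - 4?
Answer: -180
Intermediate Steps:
h = 1
(h*(-5) - 25)*6 = (1*(-5) - 25)*6 = (-5 - 25)*6 = -30*6 = -180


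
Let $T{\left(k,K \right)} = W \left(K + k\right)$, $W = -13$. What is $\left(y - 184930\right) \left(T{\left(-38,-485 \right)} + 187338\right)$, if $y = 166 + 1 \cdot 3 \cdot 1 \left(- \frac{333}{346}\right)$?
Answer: $- \frac{12411050861991}{346} \approx -3.587 \cdot 10^{10}$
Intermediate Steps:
$T{\left(k,K \right)} = - 13 K - 13 k$ ($T{\left(k,K \right)} = - 13 \left(K + k\right) = - 13 K - 13 k$)
$y = \frac{56437}{346}$ ($y = 166 + 3 \cdot 1 \left(\left(-333\right) \frac{1}{346}\right) = 166 + 3 \left(- \frac{333}{346}\right) = 166 - \frac{999}{346} = \frac{56437}{346} \approx 163.11$)
$\left(y - 184930\right) \left(T{\left(-38,-485 \right)} + 187338\right) = \left(\frac{56437}{346} - 184930\right) \left(\left(\left(-13\right) \left(-485\right) - -494\right) + 187338\right) = - \frac{63929343 \left(\left(6305 + 494\right) + 187338\right)}{346} = - \frac{63929343 \left(6799 + 187338\right)}{346} = \left(- \frac{63929343}{346}\right) 194137 = - \frac{12411050861991}{346}$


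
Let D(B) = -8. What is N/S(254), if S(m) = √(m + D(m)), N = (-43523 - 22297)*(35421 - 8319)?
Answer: -297308940*√246/41 ≈ -1.1373e+8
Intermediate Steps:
N = -1783853640 (N = -65820*27102 = -1783853640)
S(m) = √(-8 + m) (S(m) = √(m - 8) = √(-8 + m))
N/S(254) = -1783853640/√(-8 + 254) = -1783853640*√246/246 = -297308940*√246/41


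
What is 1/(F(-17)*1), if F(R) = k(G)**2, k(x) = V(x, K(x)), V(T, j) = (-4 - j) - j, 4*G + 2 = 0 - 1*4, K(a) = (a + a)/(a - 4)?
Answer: 121/3136 ≈ 0.038584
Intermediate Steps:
K(a) = 2*a/(-4 + a) (K(a) = (2*a)/(-4 + a) = 2*a/(-4 + a))
G = -3/2 (G = -1/2 + (0 - 1*4)/4 = -1/2 + (0 - 4)/4 = -1/2 + (1/4)*(-4) = -1/2 - 1 = -3/2 ≈ -1.5000)
V(T, j) = -4 - 2*j
k(x) = -4 - 4*x/(-4 + x)
F(R) = 3136/121 (F(R) = (8*(2 - 1*(-3/2))/(-4 - 3/2))**2 = (8*(2 + 3/2)/(-11/2))**2 = (8*(-2/11)*(7/2))**2 = (-56/11)**2 = 3136/121)
1/(F(-17)*1) = 1/((3136/121)*1) = 1/(3136/121) = 121/3136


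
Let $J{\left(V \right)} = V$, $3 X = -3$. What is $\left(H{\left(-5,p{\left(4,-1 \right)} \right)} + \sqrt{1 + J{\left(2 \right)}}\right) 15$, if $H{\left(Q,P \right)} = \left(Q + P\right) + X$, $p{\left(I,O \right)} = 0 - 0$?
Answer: $-90 + 15 \sqrt{3} \approx -64.019$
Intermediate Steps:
$X = -1$ ($X = \frac{1}{3} \left(-3\right) = -1$)
$p{\left(I,O \right)} = 0$ ($p{\left(I,O \right)} = 0 + 0 = 0$)
$H{\left(Q,P \right)} = -1 + P + Q$ ($H{\left(Q,P \right)} = \left(Q + P\right) - 1 = \left(P + Q\right) - 1 = -1 + P + Q$)
$\left(H{\left(-5,p{\left(4,-1 \right)} \right)} + \sqrt{1 + J{\left(2 \right)}}\right) 15 = \left(\left(-1 + 0 - 5\right) + \sqrt{1 + 2}\right) 15 = \left(-6 + \sqrt{3}\right) 15 = -90 + 15 \sqrt{3}$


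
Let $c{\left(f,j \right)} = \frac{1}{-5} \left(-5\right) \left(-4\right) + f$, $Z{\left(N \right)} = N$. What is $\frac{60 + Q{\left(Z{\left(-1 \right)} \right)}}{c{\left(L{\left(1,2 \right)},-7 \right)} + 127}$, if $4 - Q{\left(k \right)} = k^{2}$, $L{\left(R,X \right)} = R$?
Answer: $\frac{63}{124} \approx 0.50806$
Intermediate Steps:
$c{\left(f,j \right)} = -4 + f$ ($c{\left(f,j \right)} = \left(- \frac{1}{5}\right) \left(-5\right) \left(-4\right) + f = 1 \left(-4\right) + f = -4 + f$)
$Q{\left(k \right)} = 4 - k^{2}$
$\frac{60 + Q{\left(Z{\left(-1 \right)} \right)}}{c{\left(L{\left(1,2 \right)},-7 \right)} + 127} = \frac{60 + \left(4 - \left(-1\right)^{2}\right)}{\left(-4 + 1\right) + 127} = \frac{60 + \left(4 - 1\right)}{-3 + 127} = \frac{60 + \left(4 - 1\right)}{124} = \left(60 + 3\right) \frac{1}{124} = 63 \cdot \frac{1}{124} = \frac{63}{124}$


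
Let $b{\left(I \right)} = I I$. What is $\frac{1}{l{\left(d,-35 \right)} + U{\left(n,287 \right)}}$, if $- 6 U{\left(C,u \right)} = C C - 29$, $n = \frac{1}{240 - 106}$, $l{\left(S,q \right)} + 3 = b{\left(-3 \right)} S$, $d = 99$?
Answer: $\frac{107736}{96190291} \approx 0.00112$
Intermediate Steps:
$b{\left(I \right)} = I^{2}$
$l{\left(S,q \right)} = -3 + 9 S$ ($l{\left(S,q \right)} = -3 + \left(-3\right)^{2} S = -3 + 9 S$)
$n = \frac{1}{134} \approx 0.0074627$
$U{\left(C,u \right)} = \frac{29}{6} - \frac{C^{2}}{6}$ ($U{\left(C,u \right)} = - \frac{C C - 29}{6} = - \frac{C^{2} - 29}{6} = - \frac{-29 + C^{2}}{6} = \frac{29}{6} - \frac{C^{2}}{6}$)
$\frac{1}{l{\left(d,-35 \right)} + U{\left(n,287 \right)}} = \frac{1}{\left(-3 + 9 \cdot 99\right) + \left(\frac{29}{6} - \frac{1}{6 \cdot 17956}\right)} = \frac{1}{\left(-3 + 891\right) + \left(\frac{29}{6} - \frac{1}{107736}\right)} = \frac{1}{888 + \left(\frac{29}{6} - \frac{1}{107736}\right)} = \frac{1}{888 + \frac{520723}{107736}} = \frac{1}{\frac{96190291}{107736}} = \frac{107736}{96190291}$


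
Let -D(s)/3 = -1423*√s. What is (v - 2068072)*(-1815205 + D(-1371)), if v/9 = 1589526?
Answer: -22213865250710 + 52242579078*I*√1371 ≈ -2.2214e+13 + 1.9344e+12*I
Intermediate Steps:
D(s) = 4269*√s (D(s) = -(-4269)*√s = 4269*√s)
v = 14305734 (v = 9*1589526 = 14305734)
(v - 2068072)*(-1815205 + D(-1371)) = (14305734 - 2068072)*(-1815205 + 4269*√(-1371)) = 12237662*(-1815205 + 4269*(I*√1371)) = 12237662*(-1815205 + 4269*I*√1371) = -22213865250710 + 52242579078*I*√1371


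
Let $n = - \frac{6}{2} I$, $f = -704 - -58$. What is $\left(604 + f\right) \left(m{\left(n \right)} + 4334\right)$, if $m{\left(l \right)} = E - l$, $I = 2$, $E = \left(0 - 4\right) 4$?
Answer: $-181608$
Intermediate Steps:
$f = -646$ ($f = -704 + 58 = -646$)
$E = -16$ ($E = \left(-4\right) 4 = -16$)
$n = -6$ ($n = - \frac{6}{2} \cdot 2 = \left(-6\right) \frac{1}{2} \cdot 2 = \left(-3\right) 2 = -6$)
$m{\left(l \right)} = -16 - l$
$\left(604 + f\right) \left(m{\left(n \right)} + 4334\right) = \left(604 - 646\right) \left(\left(-16 - -6\right) + 4334\right) = - 42 \left(\left(-16 + 6\right) + 4334\right) = - 42 \left(-10 + 4334\right) = \left(-42\right) 4324 = -181608$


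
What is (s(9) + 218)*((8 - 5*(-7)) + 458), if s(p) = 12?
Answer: 115230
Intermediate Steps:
(s(9) + 218)*((8 - 5*(-7)) + 458) = (12 + 218)*((8 - 5*(-7)) + 458) = 230*((8 + 35) + 458) = 230*(43 + 458) = 230*501 = 115230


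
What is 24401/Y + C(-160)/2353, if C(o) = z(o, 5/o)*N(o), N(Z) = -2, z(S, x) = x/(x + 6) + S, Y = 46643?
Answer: 13817284069/20962436989 ≈ 0.65915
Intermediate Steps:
z(S, x) = S + x/(6 + x) (z(S, x) = x/(6 + x) + S = S + x/(6 + x))
C(o) = -2*(5 + 5/o + 6*o)/(6 + 5/o) (C(o) = ((5/o + 6*o + o*(5/o))/(6 + 5/o))*(-2) = ((5/o + 6*o + 5)/(6 + 5/o))*(-2) = ((5 + 5/o + 6*o)/(6 + 5/o))*(-2) = -2*(5 + 5/o + 6*o)/(6 + 5/o))
24401/Y + C(-160)/2353 = 24401/46643 + (2*(-5 - 1*(-160)*(5 + 6*(-160)))/(5 + 6*(-160)))/2353 = 24401*(1/46643) + (2*(-5 - 1*(-160)*(5 - 960))/(5 - 960))*(1/2353) = 24401/46643 + (2*(-5 - 1*(-160)*(-955))/(-955))*(1/2353) = 24401/46643 + (2*(-1/955)*(-5 - 152800))*(1/2353) = 24401/46643 + (2*(-1/955)*(-152805))*(1/2353) = 24401/46643 + (61122/191)*(1/2353) = 24401/46643 + 61122/449423 = 13817284069/20962436989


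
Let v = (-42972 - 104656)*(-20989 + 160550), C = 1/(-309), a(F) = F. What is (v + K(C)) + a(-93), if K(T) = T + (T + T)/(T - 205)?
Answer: -201641765347828121/9786957 ≈ -2.0603e+10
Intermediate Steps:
C = -1/309 ≈ -0.0032362
v = -20603111308 (v = -147628*139561 = -20603111308)
K(T) = T + 2*T/(-205 + T) (K(T) = T + (2*T)/(-205 + T) = T + 2*T/(-205 + T))
(v + K(C)) + a(-93) = (-20603111308 - (-203 - 1/309)/(309*(-205 - 1/309))) - 93 = (-20603111308 - 1/309*(-62728/309)/(-63346/309)) - 93 = (-20603111308 - 1/309*(-309/63346)*(-62728/309)) - 93 = (-20603111308 - 31364/9786957) - 93 = -201641764437641120/9786957 - 93 = -201641765347828121/9786957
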